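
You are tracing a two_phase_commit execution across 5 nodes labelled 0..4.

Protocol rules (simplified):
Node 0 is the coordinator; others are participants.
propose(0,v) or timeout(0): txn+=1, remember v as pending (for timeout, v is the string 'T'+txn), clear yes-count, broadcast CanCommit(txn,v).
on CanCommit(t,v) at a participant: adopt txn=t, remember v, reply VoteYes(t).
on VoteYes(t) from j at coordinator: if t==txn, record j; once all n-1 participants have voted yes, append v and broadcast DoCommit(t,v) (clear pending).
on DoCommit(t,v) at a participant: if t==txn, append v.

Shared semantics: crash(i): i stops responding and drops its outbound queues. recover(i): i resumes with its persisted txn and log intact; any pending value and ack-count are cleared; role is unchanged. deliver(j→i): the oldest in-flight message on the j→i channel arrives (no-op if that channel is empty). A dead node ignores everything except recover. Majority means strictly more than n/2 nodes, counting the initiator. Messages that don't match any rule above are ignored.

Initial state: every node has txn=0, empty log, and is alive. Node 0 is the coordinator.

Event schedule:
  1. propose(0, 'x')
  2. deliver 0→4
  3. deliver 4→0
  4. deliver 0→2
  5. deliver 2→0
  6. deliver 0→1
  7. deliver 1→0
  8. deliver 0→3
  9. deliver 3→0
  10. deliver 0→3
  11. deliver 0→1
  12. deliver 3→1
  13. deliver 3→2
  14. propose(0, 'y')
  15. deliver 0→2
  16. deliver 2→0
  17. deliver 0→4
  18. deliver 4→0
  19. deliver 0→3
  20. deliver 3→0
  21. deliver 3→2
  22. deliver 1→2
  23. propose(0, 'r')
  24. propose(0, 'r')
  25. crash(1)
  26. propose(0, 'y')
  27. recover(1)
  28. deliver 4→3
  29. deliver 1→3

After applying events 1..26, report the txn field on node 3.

step 1 propose(0,'x'): 0={coor,t=1,log=-}
step 2 deliver 0→4: 4={part,t=1,log=-}
step 3 deliver 4→0: —
step 4 deliver 0→2: 2={part,t=1,log=-}
step 5 deliver 2→0: —
step 6 deliver 0→1: 1={part,t=1,log=-}
step 7 deliver 1→0: —
step 8 deliver 0→3: 3={part,t=1,log=-}
step 9 deliver 3→0: 0={coor,t=1,log=x}
step 10 deliver 0→3: 3={part,t=1,log=x}
step 11 deliver 0→1: 1={part,t=1,log=x}
step 12 deliver 3→1: —
step 13 deliver 3→2: —
step 14 propose(0,'y'): 0={coor,t=2,log=x}
step 15 deliver 0→2: 2={part,t=1,log=x}
step 16 deliver 2→0: —
step 17 deliver 0→4: 4={part,t=1,log=x}
step 18 deliver 4→0: —
step 19 deliver 0→3: 3={part,t=2,log=x}
step 20 deliver 3→0: —
step 21 deliver 3→2: —
step 22 deliver 1→2: —
step 23 propose(0,'r'): 0={coor,t=3,log=x}
step 24 propose(0,'r'): 0={coor,t=4,log=x}
step 25 crash(1): 1={✗part,t=1,log=x}
step 26 propose(0,'y'): 0={coor,t=5,log=x}

2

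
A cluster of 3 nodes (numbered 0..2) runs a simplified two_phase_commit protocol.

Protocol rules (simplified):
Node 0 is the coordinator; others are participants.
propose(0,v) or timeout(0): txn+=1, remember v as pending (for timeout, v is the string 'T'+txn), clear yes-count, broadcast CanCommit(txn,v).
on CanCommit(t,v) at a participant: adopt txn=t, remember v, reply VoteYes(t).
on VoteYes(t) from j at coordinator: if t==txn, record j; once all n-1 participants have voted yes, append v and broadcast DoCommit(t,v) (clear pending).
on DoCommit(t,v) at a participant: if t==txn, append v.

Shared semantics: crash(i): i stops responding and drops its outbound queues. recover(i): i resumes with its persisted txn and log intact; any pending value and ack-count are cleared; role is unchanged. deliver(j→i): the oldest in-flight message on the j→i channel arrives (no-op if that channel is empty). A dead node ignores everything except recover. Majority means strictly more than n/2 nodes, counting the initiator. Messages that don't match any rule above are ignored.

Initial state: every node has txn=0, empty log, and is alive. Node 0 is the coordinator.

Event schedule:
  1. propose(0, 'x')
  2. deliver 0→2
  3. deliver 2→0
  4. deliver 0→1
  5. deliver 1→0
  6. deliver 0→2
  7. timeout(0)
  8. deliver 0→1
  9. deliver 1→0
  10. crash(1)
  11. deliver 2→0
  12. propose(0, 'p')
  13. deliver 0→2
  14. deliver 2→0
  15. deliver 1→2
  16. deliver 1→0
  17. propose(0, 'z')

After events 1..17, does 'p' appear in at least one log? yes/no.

no

[1] propose(0,'x') → N0(coor t1 [-])
[2] deliver 0→2 → N2(part t1 [-])
[3] deliver 2→0 → ∅
[4] deliver 0→1 → N1(part t1 [-])
[5] deliver 1→0 → N0(coor t1 [x])
[6] deliver 0→2 → N2(part t1 [x])
[7] timeout(0) → N0(coor t2 [x])
[8] deliver 0→1 → N1(part t1 [x])
[9] deliver 1→0 → ∅
[10] crash(1) → N1(✗part t1 [x])
[11] deliver 2→0 → ∅
[12] propose(0,'p') → N0(coor t3 [x])
[13] deliver 0→2 → N2(part t2 [x])
[14] deliver 2→0 → ∅
[15] deliver 1→2 → ∅
[16] deliver 1→0 → ∅
[17] propose(0,'z') → N0(coor t4 [x])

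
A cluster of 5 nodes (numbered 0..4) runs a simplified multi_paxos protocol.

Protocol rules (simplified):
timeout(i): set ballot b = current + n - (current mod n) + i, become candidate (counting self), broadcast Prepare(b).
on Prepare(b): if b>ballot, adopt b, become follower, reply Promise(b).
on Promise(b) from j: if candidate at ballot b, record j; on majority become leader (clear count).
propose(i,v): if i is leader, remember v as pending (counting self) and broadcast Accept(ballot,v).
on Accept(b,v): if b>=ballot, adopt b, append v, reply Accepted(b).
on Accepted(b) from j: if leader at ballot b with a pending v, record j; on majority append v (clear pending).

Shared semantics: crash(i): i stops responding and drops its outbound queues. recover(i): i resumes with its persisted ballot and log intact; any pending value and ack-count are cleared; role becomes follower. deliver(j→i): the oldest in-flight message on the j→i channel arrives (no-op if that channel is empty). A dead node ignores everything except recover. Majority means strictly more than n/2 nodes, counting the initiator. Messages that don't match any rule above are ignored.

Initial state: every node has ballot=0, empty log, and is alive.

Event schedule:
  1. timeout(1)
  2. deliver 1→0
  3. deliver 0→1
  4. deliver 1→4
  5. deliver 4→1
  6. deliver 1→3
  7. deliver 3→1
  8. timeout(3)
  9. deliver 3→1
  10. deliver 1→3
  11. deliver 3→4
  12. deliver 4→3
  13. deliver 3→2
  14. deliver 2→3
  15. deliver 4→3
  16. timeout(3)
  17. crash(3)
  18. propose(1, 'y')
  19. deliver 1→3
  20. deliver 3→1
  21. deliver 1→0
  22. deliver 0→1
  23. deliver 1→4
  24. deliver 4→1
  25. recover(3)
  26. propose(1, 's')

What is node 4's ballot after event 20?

e1 timeout(1): 1[cand,b=6,-]
e2 deliver 1→0: 0[foll,b=6,-]
e3 deliver 0→1: ·
e4 deliver 1→4: 4[foll,b=6,-]
e5 deliver 4→1: 1[lead,b=6,-]
e6 deliver 1→3: 3[foll,b=6,-]
e7 deliver 3→1: ·
e8 timeout(3): 3[cand,b=13,-]
e9 deliver 3→1: 1[foll,b=13,-]
e10 deliver 1→3: ·
e11 deliver 3→4: 4[foll,b=13,-]
e12 deliver 4→3: 3[lead,b=13,-]
e13 deliver 3→2: 2[foll,b=13,-]
e14 deliver 2→3: ·
e15 deliver 4→3: ·
e16 timeout(3): 3[cand,b=18,-]
e17 crash(3): 3[✗cand,b=18,-]
e18 propose(1,'y'): ·
e19 deliver 1→3: ·
e20 deliver 3→1: ·

13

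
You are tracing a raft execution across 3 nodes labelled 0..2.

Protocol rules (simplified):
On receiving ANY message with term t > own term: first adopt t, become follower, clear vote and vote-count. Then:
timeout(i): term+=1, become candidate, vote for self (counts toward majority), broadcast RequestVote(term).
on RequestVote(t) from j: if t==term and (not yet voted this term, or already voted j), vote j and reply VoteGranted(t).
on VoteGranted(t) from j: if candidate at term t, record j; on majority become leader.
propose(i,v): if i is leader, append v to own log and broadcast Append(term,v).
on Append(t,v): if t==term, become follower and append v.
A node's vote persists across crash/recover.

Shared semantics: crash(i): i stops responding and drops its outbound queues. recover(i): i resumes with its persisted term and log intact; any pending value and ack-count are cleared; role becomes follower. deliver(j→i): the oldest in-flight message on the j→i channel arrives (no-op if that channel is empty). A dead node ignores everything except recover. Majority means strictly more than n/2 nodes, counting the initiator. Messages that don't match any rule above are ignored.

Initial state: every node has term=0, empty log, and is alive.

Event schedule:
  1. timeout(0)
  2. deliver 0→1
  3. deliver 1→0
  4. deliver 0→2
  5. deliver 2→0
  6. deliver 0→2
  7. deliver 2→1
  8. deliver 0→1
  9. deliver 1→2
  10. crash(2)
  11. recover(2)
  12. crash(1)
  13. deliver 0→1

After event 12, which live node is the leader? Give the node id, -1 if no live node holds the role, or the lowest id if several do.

e1 timeout(0): 0[cand,t=1,-]
e2 deliver 0→1: 1[foll,t=1,-]
e3 deliver 1→0: 0[lead,t=1,-]
e4 deliver 0→2: 2[foll,t=1,-]
e5 deliver 2→0: ·
e6 deliver 0→2: ·
e7 deliver 2→1: ·
e8 deliver 0→1: ·
e9 deliver 1→2: ·
e10 crash(2): 2[✗foll,t=1,-]
e11 recover(2): 2[foll,t=1,-]
e12 crash(1): 1[✗foll,t=1,-]

0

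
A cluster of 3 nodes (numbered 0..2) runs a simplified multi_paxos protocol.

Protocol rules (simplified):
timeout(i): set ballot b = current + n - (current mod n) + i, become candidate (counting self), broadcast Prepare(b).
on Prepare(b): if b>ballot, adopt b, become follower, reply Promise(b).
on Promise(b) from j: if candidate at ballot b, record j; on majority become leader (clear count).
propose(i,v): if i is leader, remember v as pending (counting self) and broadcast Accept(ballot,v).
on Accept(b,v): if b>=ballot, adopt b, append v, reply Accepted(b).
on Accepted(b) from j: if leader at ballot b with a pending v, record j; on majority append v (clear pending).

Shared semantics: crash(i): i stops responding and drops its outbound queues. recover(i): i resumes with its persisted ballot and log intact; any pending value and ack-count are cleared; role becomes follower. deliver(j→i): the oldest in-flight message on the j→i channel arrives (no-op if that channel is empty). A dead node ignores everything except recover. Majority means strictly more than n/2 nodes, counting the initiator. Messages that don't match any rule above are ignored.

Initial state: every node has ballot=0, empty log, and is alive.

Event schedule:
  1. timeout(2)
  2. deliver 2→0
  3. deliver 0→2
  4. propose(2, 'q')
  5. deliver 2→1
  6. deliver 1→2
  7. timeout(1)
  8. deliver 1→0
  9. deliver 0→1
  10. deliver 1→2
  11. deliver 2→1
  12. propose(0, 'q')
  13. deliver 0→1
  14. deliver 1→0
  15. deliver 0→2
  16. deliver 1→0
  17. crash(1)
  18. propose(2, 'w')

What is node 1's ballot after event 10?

e1 timeout(2): 2[cand,b=5,-]
e2 deliver 2→0: 0[foll,b=5,-]
e3 deliver 0→2: 2[lead,b=5,-]
e4 propose(2,'q'): ·
e5 deliver 2→1: 1[foll,b=5,-]
e6 deliver 1→2: ·
e7 timeout(1): 1[cand,b=7,-]
e8 deliver 1→0: 0[foll,b=7,-]
e9 deliver 0→1: 1[lead,b=7,-]
e10 deliver 1→2: 2[foll,b=7,-]

7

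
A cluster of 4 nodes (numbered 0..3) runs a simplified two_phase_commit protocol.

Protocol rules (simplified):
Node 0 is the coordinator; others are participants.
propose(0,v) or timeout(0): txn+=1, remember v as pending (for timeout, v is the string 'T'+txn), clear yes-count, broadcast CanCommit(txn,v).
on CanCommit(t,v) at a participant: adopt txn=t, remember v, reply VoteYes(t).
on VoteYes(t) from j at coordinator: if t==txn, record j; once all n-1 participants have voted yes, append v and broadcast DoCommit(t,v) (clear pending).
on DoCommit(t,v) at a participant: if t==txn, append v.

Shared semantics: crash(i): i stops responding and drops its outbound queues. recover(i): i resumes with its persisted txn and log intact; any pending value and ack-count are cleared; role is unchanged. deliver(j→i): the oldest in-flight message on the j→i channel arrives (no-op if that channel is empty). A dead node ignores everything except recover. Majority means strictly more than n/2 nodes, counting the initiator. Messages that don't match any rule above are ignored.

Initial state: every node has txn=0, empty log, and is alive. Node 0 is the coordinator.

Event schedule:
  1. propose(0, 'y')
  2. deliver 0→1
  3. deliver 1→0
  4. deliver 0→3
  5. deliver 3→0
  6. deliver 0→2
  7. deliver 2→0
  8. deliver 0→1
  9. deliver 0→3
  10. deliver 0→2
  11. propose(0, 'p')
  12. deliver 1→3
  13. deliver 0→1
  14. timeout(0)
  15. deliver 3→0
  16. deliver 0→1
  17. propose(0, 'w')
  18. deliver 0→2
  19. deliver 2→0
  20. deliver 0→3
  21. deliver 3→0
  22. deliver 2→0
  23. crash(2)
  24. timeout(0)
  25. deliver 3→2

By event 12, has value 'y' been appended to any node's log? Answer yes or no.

after 1 — propose(0,'y'): n0:coor/t1/[-]
after 2 — deliver 0→1: n1:part/t1/[-]
after 3 — deliver 1→0: ·
after 4 — deliver 0→3: n3:part/t1/[-]
after 5 — deliver 3→0: ·
after 6 — deliver 0→2: n2:part/t1/[-]
after 7 — deliver 2→0: n0:coor/t1/[y]
after 8 — deliver 0→1: n1:part/t1/[y]
after 9 — deliver 0→3: n3:part/t1/[y]
after 10 — deliver 0→2: n2:part/t1/[y]
after 11 — propose(0,'p'): n0:coor/t2/[y]
after 12 — deliver 1→3: ·

yes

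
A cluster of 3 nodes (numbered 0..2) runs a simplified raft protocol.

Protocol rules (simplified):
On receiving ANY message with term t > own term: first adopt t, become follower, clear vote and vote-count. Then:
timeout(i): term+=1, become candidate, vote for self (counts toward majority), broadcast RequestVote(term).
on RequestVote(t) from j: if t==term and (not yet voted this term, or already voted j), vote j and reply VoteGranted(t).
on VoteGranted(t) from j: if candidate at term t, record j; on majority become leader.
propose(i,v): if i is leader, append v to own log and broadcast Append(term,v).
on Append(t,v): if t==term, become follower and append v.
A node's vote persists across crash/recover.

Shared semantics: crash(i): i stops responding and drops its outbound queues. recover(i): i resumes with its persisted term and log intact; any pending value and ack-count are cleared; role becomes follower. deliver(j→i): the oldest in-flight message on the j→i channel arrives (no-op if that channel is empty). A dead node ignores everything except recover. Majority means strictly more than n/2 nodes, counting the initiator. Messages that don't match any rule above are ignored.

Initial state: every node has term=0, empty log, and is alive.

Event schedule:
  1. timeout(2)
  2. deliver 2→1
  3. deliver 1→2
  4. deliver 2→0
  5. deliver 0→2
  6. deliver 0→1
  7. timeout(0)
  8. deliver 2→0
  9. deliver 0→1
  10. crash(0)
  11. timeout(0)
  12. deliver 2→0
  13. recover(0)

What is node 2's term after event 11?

1

[1] timeout(2) → N2(cand t1 [-])
[2] deliver 2→1 → N1(foll t1 [-])
[3] deliver 1→2 → N2(lead t1 [-])
[4] deliver 2→0 → N0(foll t1 [-])
[5] deliver 0→2 → ∅
[6] deliver 0→1 → ∅
[7] timeout(0) → N0(cand t2 [-])
[8] deliver 2→0 → ∅
[9] deliver 0→1 → N1(foll t2 [-])
[10] crash(0) → N0(✗cand t2 [-])
[11] timeout(0) → ∅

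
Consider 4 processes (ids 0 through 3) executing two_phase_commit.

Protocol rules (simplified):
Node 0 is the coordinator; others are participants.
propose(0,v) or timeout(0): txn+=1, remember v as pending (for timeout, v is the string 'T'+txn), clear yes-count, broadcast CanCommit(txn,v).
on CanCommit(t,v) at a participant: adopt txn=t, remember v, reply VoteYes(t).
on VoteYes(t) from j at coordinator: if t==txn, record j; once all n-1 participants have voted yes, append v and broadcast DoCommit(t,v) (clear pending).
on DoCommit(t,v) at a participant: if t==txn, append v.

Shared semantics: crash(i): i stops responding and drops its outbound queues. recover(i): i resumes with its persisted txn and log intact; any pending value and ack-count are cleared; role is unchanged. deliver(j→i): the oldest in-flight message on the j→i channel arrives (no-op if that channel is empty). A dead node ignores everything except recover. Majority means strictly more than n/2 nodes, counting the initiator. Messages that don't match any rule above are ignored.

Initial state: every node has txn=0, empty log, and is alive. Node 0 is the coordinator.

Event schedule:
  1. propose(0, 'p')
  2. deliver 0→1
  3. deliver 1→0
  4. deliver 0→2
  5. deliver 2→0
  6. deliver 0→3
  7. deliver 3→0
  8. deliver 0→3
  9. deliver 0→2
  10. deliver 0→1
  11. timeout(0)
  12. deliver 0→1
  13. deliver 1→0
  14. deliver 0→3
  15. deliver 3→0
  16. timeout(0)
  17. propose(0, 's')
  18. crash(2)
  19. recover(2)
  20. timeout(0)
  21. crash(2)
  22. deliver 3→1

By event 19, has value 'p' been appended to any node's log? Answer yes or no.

yes

step 1 propose(0,'p'): 0={coor,t=1,log=-}
step 2 deliver 0→1: 1={part,t=1,log=-}
step 3 deliver 1→0: —
step 4 deliver 0→2: 2={part,t=1,log=-}
step 5 deliver 2→0: —
step 6 deliver 0→3: 3={part,t=1,log=-}
step 7 deliver 3→0: 0={coor,t=1,log=p}
step 8 deliver 0→3: 3={part,t=1,log=p}
step 9 deliver 0→2: 2={part,t=1,log=p}
step 10 deliver 0→1: 1={part,t=1,log=p}
step 11 timeout(0): 0={coor,t=2,log=p}
step 12 deliver 0→1: 1={part,t=2,log=p}
step 13 deliver 1→0: —
step 14 deliver 0→3: 3={part,t=2,log=p}
step 15 deliver 3→0: —
step 16 timeout(0): 0={coor,t=3,log=p}
step 17 propose(0,'s'): 0={coor,t=4,log=p}
step 18 crash(2): 2={✗part,t=1,log=p}
step 19 recover(2): 2={part,t=1,log=p}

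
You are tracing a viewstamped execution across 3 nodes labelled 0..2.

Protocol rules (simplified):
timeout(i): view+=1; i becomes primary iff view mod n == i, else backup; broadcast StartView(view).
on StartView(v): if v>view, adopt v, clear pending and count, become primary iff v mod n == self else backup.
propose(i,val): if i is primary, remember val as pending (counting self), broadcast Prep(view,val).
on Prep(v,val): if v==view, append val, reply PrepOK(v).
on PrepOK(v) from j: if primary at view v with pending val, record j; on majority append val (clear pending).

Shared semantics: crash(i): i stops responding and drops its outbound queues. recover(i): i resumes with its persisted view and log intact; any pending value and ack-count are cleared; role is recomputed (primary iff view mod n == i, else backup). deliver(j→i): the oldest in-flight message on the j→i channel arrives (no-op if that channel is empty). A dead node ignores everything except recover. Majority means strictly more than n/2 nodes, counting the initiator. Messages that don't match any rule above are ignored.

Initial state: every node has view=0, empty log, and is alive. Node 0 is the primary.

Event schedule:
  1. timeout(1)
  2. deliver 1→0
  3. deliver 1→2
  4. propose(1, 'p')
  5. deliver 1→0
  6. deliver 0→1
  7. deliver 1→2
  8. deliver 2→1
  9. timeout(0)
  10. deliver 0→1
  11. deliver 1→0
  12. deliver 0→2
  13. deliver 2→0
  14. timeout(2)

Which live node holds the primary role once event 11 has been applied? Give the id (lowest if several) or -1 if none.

e1 timeout(1): 1[prim,v=1,-]
e2 deliver 1→0: 0[back,v=1,-]
e3 deliver 1→2: 2[back,v=1,-]
e4 propose(1,'p'): ·
e5 deliver 1→0: 0[back,v=1,p]
e6 deliver 0→1: 1[prim,v=1,p]
e7 deliver 1→2: 2[back,v=1,p]
e8 deliver 2→1: ·
e9 timeout(0): 0[back,v=2,p]
e10 deliver 0→1: 1[back,v=2,p]
e11 deliver 1→0: ·

-1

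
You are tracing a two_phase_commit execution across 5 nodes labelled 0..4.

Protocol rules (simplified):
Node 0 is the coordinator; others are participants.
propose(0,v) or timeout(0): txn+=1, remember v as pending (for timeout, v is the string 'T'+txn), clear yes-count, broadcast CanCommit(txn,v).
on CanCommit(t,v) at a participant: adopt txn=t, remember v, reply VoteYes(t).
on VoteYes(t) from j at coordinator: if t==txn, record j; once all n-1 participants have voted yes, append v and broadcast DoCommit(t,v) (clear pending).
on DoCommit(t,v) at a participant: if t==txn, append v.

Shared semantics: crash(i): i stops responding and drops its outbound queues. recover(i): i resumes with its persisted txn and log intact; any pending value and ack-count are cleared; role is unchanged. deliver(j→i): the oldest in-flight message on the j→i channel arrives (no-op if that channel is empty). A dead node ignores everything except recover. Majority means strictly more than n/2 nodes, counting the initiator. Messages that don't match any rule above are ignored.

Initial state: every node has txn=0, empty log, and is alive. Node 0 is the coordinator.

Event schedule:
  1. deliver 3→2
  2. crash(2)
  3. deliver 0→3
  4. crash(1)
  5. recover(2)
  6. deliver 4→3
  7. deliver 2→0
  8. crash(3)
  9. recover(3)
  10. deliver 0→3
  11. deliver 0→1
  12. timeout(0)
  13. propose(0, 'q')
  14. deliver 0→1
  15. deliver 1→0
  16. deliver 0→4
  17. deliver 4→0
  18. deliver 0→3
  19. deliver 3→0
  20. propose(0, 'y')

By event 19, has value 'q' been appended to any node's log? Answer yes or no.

[1] deliver 3→2 → ∅
[2] crash(2) → N2(✗part t0 [-])
[3] deliver 0→3 → ∅
[4] crash(1) → N1(✗part t0 [-])
[5] recover(2) → N2(part t0 [-])
[6] deliver 4→3 → ∅
[7] deliver 2→0 → ∅
[8] crash(3) → N3(✗part t0 [-])
[9] recover(3) → N3(part t0 [-])
[10] deliver 0→3 → ∅
[11] deliver 0→1 → ∅
[12] timeout(0) → N0(coor t1 [-])
[13] propose(0,'q') → N0(coor t2 [-])
[14] deliver 0→1 → ∅
[15] deliver 1→0 → ∅
[16] deliver 0→4 → N4(part t1 [-])
[17] deliver 4→0 → ∅
[18] deliver 0→3 → N3(part t1 [-])
[19] deliver 3→0 → ∅

no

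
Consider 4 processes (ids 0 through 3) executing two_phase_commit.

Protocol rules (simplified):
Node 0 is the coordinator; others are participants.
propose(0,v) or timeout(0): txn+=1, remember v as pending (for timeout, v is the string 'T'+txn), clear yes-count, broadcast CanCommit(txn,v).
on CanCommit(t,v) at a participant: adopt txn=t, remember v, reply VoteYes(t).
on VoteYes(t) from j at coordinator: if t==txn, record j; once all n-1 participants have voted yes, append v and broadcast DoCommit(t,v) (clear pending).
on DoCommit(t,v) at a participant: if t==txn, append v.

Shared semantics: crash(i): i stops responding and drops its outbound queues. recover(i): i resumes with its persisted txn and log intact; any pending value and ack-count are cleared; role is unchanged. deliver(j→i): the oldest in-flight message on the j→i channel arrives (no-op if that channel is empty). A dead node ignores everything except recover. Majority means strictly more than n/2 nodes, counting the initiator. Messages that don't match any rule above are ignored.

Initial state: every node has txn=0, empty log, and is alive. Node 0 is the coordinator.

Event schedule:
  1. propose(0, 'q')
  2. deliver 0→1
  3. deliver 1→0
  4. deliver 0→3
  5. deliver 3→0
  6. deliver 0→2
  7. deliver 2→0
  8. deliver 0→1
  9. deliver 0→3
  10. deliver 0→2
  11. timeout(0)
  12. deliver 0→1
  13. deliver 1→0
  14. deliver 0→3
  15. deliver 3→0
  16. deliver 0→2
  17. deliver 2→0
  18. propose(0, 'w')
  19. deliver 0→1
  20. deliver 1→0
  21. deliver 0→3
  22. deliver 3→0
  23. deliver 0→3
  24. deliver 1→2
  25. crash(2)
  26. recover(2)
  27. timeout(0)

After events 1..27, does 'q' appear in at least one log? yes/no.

step 1 propose(0,'q'): 0={coor,t=1,log=-}
step 2 deliver 0→1: 1={part,t=1,log=-}
step 3 deliver 1→0: —
step 4 deliver 0→3: 3={part,t=1,log=-}
step 5 deliver 3→0: —
step 6 deliver 0→2: 2={part,t=1,log=-}
step 7 deliver 2→0: 0={coor,t=1,log=q}
step 8 deliver 0→1: 1={part,t=1,log=q}
step 9 deliver 0→3: 3={part,t=1,log=q}
step 10 deliver 0→2: 2={part,t=1,log=q}
step 11 timeout(0): 0={coor,t=2,log=q}
step 12 deliver 0→1: 1={part,t=2,log=q}
step 13 deliver 1→0: —
step 14 deliver 0→3: 3={part,t=2,log=q}
step 15 deliver 3→0: —
step 16 deliver 0→2: 2={part,t=2,log=q}
step 17 deliver 2→0: 0={coor,t=2,log=q,T2}
step 18 propose(0,'w'): 0={coor,t=3,log=q,T2}
step 19 deliver 0→1: 1={part,t=2,log=q,T2}
step 20 deliver 1→0: —
step 21 deliver 0→3: 3={part,t=2,log=q,T2}
step 22 deliver 3→0: —
step 23 deliver 0→3: 3={part,t=3,log=q,T2}
step 24 deliver 1→2: —
step 25 crash(2): 2={✗part,t=2,log=q}
step 26 recover(2): 2={part,t=2,log=q}
step 27 timeout(0): 0={coor,t=4,log=q,T2}

yes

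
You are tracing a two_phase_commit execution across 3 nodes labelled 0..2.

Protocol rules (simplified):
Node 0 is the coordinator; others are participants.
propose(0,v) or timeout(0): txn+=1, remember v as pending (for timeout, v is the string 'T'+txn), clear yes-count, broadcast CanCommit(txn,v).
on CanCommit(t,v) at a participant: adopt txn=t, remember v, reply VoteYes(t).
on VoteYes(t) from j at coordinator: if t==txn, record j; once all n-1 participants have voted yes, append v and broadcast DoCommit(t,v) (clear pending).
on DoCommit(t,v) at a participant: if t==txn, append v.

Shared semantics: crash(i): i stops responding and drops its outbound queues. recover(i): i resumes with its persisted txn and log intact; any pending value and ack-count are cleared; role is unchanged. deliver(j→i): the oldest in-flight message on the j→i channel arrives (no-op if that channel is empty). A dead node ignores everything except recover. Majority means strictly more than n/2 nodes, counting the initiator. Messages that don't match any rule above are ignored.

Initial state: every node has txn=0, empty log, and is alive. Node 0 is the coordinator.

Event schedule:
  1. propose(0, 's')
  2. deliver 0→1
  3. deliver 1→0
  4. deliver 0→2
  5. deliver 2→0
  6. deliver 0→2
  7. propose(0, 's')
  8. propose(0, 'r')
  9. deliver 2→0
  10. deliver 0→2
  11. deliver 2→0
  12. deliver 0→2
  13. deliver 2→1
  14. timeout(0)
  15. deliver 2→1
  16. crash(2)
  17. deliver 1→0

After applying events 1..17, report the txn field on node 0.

4

after 1 — propose(0,'s'): n0:coor/t1/[-]
after 2 — deliver 0→1: n1:part/t1/[-]
after 3 — deliver 1→0: ·
after 4 — deliver 0→2: n2:part/t1/[-]
after 5 — deliver 2→0: n0:coor/t1/[s]
after 6 — deliver 0→2: n2:part/t1/[s]
after 7 — propose(0,'s'): n0:coor/t2/[s]
after 8 — propose(0,'r'): n0:coor/t3/[s]
after 9 — deliver 2→0: ·
after 10 — deliver 0→2: n2:part/t2/[s]
after 11 — deliver 2→0: ·
after 12 — deliver 0→2: n2:part/t3/[s]
after 13 — deliver 2→1: ·
after 14 — timeout(0): n0:coor/t4/[s]
after 15 — deliver 2→1: ·
after 16 — crash(2): n2:✗part/t3/[s]
after 17 — deliver 1→0: ·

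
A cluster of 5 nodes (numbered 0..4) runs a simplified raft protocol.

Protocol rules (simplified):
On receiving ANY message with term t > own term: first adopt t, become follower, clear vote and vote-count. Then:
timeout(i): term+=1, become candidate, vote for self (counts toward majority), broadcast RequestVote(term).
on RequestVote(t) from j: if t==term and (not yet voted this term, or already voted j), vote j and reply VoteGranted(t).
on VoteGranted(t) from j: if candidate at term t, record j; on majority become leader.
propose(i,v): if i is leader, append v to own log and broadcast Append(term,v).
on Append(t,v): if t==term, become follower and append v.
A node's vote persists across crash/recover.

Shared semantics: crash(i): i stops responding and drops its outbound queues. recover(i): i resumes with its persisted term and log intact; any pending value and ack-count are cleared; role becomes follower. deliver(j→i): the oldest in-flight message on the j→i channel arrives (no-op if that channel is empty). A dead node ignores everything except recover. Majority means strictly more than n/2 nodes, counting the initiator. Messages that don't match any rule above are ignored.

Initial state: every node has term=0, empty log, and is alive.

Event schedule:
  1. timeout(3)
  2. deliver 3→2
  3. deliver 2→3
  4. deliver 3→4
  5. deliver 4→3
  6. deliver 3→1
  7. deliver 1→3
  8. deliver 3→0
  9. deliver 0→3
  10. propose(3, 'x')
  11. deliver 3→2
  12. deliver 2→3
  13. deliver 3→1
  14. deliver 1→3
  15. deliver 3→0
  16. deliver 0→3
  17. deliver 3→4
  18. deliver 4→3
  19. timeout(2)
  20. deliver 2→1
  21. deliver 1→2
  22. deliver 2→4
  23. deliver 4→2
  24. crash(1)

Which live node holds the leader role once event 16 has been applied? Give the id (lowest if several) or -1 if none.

3

e1 timeout(3): 3[cand,t=1,-]
e2 deliver 3→2: 2[foll,t=1,-]
e3 deliver 2→3: ·
e4 deliver 3→4: 4[foll,t=1,-]
e5 deliver 4→3: 3[lead,t=1,-]
e6 deliver 3→1: 1[foll,t=1,-]
e7 deliver 1→3: ·
e8 deliver 3→0: 0[foll,t=1,-]
e9 deliver 0→3: ·
e10 propose(3,'x'): 3[lead,t=1,x]
e11 deliver 3→2: 2[foll,t=1,x]
e12 deliver 2→3: ·
e13 deliver 3→1: 1[foll,t=1,x]
e14 deliver 1→3: ·
e15 deliver 3→0: 0[foll,t=1,x]
e16 deliver 0→3: ·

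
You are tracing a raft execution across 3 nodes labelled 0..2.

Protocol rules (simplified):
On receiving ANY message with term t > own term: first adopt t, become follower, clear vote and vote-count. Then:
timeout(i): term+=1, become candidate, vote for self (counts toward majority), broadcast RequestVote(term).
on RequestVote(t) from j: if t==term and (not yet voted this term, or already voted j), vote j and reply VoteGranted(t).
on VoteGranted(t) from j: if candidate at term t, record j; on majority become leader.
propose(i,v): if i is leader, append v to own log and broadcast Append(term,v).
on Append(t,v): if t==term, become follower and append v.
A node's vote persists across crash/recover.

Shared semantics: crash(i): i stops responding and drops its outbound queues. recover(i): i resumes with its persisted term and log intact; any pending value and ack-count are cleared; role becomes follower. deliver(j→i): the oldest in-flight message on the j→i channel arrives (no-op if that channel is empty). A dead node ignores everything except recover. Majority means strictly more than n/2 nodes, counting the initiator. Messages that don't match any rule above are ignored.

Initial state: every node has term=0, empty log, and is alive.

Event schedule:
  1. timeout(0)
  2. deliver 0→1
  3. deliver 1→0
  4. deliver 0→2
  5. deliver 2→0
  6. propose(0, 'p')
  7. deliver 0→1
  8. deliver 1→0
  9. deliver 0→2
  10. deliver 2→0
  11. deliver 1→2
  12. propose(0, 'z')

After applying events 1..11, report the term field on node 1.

1

after 1 — timeout(0): n0:cand/t1/[-]
after 2 — deliver 0→1: n1:foll/t1/[-]
after 3 — deliver 1→0: n0:lead/t1/[-]
after 4 — deliver 0→2: n2:foll/t1/[-]
after 5 — deliver 2→0: ·
after 6 — propose(0,'p'): n0:lead/t1/[p]
after 7 — deliver 0→1: n1:foll/t1/[p]
after 8 — deliver 1→0: ·
after 9 — deliver 0→2: n2:foll/t1/[p]
after 10 — deliver 2→0: ·
after 11 — deliver 1→2: ·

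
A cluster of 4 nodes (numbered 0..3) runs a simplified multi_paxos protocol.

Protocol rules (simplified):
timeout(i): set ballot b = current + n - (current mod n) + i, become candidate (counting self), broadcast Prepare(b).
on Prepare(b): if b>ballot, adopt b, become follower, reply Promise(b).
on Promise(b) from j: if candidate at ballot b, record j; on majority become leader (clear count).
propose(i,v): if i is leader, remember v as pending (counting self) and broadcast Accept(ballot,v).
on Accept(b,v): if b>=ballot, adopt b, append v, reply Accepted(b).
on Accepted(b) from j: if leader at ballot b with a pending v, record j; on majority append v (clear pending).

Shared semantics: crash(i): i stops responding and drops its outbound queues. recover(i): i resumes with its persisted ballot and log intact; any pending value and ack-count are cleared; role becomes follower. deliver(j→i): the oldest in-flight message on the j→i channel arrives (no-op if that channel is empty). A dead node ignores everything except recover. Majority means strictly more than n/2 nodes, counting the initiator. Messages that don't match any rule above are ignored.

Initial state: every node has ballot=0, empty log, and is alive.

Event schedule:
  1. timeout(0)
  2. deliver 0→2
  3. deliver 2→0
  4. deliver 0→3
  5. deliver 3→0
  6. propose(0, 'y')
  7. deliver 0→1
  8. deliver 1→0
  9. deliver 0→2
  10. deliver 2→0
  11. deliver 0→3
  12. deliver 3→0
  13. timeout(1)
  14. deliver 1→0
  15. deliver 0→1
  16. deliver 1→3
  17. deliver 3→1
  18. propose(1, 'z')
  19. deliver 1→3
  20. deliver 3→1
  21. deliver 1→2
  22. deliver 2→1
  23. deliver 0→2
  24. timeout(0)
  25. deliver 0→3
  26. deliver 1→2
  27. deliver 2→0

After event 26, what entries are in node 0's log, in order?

y

step 1 timeout(0): 0={cand,b=4,log=-}
step 2 deliver 0→2: 2={foll,b=4,log=-}
step 3 deliver 2→0: —
step 4 deliver 0→3: 3={foll,b=4,log=-}
step 5 deliver 3→0: 0={lead,b=4,log=-}
step 6 propose(0,'y'): —
step 7 deliver 0→1: 1={foll,b=4,log=-}
step 8 deliver 1→0: —
step 9 deliver 0→2: 2={foll,b=4,log=y}
step 10 deliver 2→0: —
step 11 deliver 0→3: 3={foll,b=4,log=y}
step 12 deliver 3→0: 0={lead,b=4,log=y}
step 13 timeout(1): 1={cand,b=9,log=-}
step 14 deliver 1→0: 0={foll,b=9,log=y}
step 15 deliver 0→1: —
step 16 deliver 1→3: 3={foll,b=9,log=y}
step 17 deliver 3→1: —
step 18 propose(1,'z'): —
step 19 deliver 1→3: —
step 20 deliver 3→1: —
step 21 deliver 1→2: 2={foll,b=9,log=y}
step 22 deliver 2→1: 1={lead,b=9,log=-}
step 23 deliver 0→2: —
step 24 timeout(0): 0={cand,b=12,log=y}
step 25 deliver 0→3: 3={foll,b=12,log=y}
step 26 deliver 1→2: —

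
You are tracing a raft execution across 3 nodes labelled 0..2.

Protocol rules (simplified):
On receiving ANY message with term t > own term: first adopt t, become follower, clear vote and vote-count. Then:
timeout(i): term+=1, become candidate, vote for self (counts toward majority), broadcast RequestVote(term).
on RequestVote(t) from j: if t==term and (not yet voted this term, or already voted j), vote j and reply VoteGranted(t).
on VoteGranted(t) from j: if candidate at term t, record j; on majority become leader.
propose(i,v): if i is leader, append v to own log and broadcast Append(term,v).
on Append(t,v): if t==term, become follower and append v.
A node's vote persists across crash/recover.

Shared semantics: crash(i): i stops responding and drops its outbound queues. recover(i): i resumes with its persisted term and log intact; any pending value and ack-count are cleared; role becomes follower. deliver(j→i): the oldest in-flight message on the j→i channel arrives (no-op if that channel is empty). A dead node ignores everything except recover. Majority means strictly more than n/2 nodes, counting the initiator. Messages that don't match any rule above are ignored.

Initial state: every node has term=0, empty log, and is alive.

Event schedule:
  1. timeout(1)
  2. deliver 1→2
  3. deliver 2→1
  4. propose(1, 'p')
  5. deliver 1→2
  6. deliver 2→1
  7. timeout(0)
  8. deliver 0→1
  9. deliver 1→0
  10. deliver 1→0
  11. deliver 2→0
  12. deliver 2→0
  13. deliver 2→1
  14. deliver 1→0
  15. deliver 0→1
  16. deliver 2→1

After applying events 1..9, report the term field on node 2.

step 1 timeout(1): 1={cand,t=1,log=-}
step 2 deliver 1→2: 2={foll,t=1,log=-}
step 3 deliver 2→1: 1={lead,t=1,log=-}
step 4 propose(1,'p'): 1={lead,t=1,log=p}
step 5 deliver 1→2: 2={foll,t=1,log=p}
step 6 deliver 2→1: —
step 7 timeout(0): 0={cand,t=1,log=-}
step 8 deliver 0→1: —
step 9 deliver 1→0: —

1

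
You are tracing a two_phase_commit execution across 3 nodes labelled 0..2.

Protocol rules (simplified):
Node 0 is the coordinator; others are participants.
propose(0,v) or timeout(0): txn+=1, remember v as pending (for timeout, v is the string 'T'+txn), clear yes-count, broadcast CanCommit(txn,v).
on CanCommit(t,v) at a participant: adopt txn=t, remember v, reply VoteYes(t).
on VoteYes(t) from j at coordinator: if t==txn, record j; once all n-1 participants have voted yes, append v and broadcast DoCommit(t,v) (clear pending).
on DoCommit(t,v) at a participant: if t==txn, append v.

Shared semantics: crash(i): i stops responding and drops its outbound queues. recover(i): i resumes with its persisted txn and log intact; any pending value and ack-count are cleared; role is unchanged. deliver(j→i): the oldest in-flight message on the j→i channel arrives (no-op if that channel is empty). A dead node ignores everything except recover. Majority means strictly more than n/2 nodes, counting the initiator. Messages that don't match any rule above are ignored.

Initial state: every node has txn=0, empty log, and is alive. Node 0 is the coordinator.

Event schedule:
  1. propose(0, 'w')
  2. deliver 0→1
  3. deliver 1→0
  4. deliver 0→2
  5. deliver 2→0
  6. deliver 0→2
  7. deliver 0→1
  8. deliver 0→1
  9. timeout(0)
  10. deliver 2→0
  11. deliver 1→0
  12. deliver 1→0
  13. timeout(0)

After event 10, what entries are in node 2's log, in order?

w

[1] propose(0,'w') → N0(coor t1 [-])
[2] deliver 0→1 → N1(part t1 [-])
[3] deliver 1→0 → ∅
[4] deliver 0→2 → N2(part t1 [-])
[5] deliver 2→0 → N0(coor t1 [w])
[6] deliver 0→2 → N2(part t1 [w])
[7] deliver 0→1 → N1(part t1 [w])
[8] deliver 0→1 → ∅
[9] timeout(0) → N0(coor t2 [w])
[10] deliver 2→0 → ∅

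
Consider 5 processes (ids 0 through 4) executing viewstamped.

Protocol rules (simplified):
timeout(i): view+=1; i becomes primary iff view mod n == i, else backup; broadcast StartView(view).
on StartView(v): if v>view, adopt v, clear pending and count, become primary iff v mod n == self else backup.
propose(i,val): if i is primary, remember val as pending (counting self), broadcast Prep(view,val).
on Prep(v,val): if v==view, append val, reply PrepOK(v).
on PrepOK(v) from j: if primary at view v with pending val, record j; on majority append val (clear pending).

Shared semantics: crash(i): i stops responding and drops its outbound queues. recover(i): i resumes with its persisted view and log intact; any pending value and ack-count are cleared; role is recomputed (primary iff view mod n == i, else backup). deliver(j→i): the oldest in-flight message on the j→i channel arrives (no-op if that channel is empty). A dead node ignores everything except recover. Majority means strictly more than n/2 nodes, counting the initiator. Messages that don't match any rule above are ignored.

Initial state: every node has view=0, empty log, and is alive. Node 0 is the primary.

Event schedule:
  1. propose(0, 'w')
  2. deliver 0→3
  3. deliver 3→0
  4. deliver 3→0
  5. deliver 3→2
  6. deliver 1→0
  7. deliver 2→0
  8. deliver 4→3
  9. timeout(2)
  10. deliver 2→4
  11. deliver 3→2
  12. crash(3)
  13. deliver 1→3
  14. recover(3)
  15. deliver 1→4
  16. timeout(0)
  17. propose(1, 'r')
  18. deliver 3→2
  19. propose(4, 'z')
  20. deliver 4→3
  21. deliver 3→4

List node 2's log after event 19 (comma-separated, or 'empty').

[1] propose(0,'w') → ∅
[2] deliver 0→3 → N3(back v0 [w])
[3] deliver 3→0 → ∅
[4] deliver 3→0 → ∅
[5] deliver 3→2 → ∅
[6] deliver 1→0 → ∅
[7] deliver 2→0 → ∅
[8] deliver 4→3 → ∅
[9] timeout(2) → N2(back v1 [-])
[10] deliver 2→4 → N4(back v1 [-])
[11] deliver 3→2 → ∅
[12] crash(3) → N3(✗back v0 [w])
[13] deliver 1→3 → ∅
[14] recover(3) → N3(back v0 [w])
[15] deliver 1→4 → ∅
[16] timeout(0) → N0(back v1 [-])
[17] propose(1,'r') → ∅
[18] deliver 3→2 → ∅
[19] propose(4,'z') → ∅

empty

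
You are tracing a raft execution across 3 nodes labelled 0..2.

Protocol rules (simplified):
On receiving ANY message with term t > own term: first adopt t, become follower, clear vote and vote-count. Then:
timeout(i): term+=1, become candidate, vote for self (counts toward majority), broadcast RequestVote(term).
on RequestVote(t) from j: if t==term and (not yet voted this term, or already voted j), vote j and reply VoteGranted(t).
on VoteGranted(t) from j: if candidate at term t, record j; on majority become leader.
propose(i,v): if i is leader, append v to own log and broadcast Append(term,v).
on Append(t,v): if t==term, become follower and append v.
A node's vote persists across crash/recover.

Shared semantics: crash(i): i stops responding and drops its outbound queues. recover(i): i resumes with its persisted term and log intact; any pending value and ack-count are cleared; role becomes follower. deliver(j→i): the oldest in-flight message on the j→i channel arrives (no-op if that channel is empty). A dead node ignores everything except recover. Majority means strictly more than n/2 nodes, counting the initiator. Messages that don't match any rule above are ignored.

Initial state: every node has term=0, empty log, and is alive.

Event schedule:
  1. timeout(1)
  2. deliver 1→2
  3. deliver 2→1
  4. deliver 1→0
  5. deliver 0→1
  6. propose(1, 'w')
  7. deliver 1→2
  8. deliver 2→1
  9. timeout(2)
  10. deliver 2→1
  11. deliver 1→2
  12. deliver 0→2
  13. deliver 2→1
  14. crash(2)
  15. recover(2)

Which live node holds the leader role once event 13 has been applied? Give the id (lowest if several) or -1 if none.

2

step 1 timeout(1): 1={cand,t=1,log=-}
step 2 deliver 1→2: 2={foll,t=1,log=-}
step 3 deliver 2→1: 1={lead,t=1,log=-}
step 4 deliver 1→0: 0={foll,t=1,log=-}
step 5 deliver 0→1: —
step 6 propose(1,'w'): 1={lead,t=1,log=w}
step 7 deliver 1→2: 2={foll,t=1,log=w}
step 8 deliver 2→1: —
step 9 timeout(2): 2={cand,t=2,log=w}
step 10 deliver 2→1: 1={foll,t=2,log=w}
step 11 deliver 1→2: 2={lead,t=2,log=w}
step 12 deliver 0→2: —
step 13 deliver 2→1: —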